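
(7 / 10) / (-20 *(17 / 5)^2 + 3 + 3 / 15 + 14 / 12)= -21/6805 = 0.00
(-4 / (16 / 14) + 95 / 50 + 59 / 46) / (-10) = 73/2300 = 0.03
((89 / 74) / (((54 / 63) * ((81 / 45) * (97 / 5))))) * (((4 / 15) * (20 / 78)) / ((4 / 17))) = 264775/22675302 = 0.01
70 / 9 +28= 322/9 = 35.78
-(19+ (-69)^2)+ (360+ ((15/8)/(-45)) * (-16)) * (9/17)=-78014/17 = -4589.06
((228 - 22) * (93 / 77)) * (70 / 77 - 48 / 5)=-9157524/4235 = -2162.34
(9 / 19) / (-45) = -1/95 = -0.01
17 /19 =0.89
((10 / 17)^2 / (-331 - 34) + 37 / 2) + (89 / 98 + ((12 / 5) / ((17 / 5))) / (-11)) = 219955229/11371283 = 19.34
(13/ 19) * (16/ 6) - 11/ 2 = -419/114 = -3.68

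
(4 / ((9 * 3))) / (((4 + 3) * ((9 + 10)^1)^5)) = 4/467982711 = 0.00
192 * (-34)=-6528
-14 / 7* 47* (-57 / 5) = 5358/5 = 1071.60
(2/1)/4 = 1/2 = 0.50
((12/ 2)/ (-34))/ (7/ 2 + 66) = -6/2363 = 0.00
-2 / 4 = -1/2 = -0.50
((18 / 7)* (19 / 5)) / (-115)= -342/4025 = -0.08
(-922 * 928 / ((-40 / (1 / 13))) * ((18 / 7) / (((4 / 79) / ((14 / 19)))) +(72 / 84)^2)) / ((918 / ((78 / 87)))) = 14556536/237405 = 61.32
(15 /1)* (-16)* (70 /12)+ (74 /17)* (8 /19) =-451608/323 = -1398.17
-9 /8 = -1.12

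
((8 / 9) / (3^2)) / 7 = 8/567 = 0.01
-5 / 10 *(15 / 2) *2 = -15/2 = -7.50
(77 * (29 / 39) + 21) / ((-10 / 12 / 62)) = -378448/65 = -5822.28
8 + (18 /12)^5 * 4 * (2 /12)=209/16 = 13.06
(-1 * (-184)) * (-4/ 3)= -245.33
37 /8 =4.62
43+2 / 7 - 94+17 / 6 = -2011/42 = -47.88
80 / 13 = 6.15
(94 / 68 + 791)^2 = 725817481/1156 = 627869.79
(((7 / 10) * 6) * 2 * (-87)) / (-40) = 1827/100 = 18.27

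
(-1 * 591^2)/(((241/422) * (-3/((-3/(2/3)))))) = -221094873/241 = -917406.11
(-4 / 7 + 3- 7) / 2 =-16/7 = -2.29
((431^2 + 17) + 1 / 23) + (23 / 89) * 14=380295061/2047 = 185781.66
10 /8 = 5/4 = 1.25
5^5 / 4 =781.25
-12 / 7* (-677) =8124/7 = 1160.57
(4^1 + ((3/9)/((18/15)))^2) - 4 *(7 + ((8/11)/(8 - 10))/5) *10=-973021/3564 = -273.01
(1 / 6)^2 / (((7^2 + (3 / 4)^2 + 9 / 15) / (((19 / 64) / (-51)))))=-95/29471472 = 0.00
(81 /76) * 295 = 23895/76 = 314.41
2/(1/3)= 6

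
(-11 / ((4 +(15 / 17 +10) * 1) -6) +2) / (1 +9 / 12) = 460/1057 = 0.44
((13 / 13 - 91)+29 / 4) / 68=-331/272 = -1.22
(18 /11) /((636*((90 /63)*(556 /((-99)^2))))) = 18711/589360 = 0.03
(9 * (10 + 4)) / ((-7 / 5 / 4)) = -360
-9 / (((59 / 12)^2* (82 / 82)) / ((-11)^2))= -156816/3481 = -45.05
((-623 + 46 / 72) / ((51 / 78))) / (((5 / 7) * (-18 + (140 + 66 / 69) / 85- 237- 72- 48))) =6699095/1876842 = 3.57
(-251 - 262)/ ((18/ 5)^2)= -475/12 = -39.58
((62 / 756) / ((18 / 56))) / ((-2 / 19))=-589/243 = -2.42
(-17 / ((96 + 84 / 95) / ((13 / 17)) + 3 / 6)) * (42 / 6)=-22610/24167 = -0.94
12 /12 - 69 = -68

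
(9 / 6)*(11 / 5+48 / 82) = 1713/410 = 4.18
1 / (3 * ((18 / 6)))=1/9 = 0.11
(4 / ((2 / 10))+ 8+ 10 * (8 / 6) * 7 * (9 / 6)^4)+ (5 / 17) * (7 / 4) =34069/68 = 501.01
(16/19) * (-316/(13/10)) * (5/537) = -252800/132639 = -1.91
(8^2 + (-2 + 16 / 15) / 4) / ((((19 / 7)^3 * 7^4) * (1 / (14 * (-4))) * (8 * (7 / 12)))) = -3826/240065 = -0.02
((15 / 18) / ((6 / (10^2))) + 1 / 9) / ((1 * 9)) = 14/9 = 1.56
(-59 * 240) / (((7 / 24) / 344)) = -116904960/7 = -16700708.57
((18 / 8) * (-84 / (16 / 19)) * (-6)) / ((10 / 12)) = 32319/20 = 1615.95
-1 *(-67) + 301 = 368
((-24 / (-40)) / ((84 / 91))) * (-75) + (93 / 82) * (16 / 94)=-374277/7708 = -48.56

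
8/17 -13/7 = -165/119 = -1.39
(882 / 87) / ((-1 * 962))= -147/13949 = -0.01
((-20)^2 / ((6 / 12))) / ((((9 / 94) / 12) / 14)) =4211200/3 = 1403733.33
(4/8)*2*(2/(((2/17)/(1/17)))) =1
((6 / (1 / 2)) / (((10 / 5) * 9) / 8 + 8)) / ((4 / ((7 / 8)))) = 21/82 = 0.26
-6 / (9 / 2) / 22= -2/33 = -0.06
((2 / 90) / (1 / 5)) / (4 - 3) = 1/9 = 0.11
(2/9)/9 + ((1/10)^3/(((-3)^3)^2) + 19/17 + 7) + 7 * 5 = 534663017/12393000 = 43.14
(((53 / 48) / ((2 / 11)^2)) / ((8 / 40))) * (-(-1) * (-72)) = -12024.38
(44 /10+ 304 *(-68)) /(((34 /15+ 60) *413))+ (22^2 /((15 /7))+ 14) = 691624753/2893065 = 239.06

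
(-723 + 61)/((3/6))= -1324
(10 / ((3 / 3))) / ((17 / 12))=120/17 = 7.06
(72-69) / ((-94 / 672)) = -1008/47 = -21.45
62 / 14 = 31/7 = 4.43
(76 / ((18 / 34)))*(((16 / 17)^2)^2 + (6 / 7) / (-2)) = 15822364/309519 = 51.12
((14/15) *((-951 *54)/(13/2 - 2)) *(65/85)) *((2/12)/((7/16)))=-3102.87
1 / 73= 0.01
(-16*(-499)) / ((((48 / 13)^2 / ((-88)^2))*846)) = 20408102/3807 = 5360.68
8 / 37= 0.22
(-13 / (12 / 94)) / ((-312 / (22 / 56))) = 517/4032 = 0.13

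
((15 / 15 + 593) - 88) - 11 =495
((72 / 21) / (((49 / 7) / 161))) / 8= 69/7 = 9.86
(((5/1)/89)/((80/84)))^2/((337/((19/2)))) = 8379/85420064 = 0.00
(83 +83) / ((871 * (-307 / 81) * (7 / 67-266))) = 13446/71099665 = 0.00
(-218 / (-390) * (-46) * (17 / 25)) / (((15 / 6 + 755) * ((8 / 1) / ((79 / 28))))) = -3366901/413595000 = -0.01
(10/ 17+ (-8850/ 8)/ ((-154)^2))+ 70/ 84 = 6651965/4838064 = 1.37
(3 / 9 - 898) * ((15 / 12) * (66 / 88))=-13465/16 = -841.56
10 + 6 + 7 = 23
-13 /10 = -1.30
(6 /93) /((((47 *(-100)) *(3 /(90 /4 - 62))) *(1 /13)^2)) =13351/437100 = 0.03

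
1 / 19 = 0.05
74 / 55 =1.35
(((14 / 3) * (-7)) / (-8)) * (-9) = -147/4 = -36.75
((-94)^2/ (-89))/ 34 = -4418/1513 = -2.92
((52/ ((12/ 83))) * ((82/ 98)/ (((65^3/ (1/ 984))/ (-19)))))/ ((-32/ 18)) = 1577/132496000 = 0.00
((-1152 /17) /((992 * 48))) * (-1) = 3/2108 = 0.00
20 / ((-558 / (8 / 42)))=-40/5859 = -0.01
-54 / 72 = -3/4 = -0.75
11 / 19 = 0.58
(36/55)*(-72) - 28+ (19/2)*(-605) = -640489/110 = -5822.63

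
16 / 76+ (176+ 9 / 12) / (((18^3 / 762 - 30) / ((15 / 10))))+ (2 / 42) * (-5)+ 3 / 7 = -34614931/3019632 = -11.46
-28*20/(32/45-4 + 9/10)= 10080/43 = 234.42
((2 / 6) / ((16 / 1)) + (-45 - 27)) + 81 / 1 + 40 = 2353/48 = 49.02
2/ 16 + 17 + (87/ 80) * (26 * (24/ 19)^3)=20333359/274360 = 74.11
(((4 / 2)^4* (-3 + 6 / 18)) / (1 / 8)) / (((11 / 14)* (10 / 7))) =-50176/165 = -304.10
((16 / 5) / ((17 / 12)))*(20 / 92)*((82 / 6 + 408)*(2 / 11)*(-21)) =-13440/17 = -790.59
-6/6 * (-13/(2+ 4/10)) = 65/12 = 5.42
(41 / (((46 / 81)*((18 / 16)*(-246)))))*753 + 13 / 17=-76507/391 = -195.67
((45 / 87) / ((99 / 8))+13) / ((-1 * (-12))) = 1.09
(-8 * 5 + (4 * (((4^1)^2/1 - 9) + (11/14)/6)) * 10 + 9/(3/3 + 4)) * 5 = 25939/21 = 1235.19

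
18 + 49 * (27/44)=2115/44 = 48.07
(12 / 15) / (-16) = -1/20 = -0.05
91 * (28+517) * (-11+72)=3025295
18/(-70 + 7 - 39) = -3/17 = -0.18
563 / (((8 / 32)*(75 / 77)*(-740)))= -43351/13875 = -3.12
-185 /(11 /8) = -1480/11 = -134.55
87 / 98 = 0.89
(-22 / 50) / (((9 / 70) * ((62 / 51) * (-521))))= 1309/242265 = 0.01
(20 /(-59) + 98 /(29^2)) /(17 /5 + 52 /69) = -3808110/71104027 = -0.05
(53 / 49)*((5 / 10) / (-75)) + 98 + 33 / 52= 18847697/191100 = 98.63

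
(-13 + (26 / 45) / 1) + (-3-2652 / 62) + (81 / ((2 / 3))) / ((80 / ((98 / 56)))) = -9916973/178560 = -55.54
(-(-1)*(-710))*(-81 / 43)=57510/43 = 1337.44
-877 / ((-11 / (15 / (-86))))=-13155/946 = -13.91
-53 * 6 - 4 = -322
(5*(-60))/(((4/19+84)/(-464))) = 1653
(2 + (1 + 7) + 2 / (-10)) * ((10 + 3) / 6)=637/30 = 21.23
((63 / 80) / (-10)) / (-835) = 63/668000 = 0.00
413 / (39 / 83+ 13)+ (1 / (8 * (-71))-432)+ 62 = -107744763/317512 = -339.34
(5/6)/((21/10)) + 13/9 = 116/63 = 1.84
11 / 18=0.61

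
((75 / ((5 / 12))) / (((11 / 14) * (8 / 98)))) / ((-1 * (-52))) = 15435/286 = 53.97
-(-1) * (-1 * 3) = -3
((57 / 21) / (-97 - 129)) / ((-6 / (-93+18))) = -475/3164 = -0.15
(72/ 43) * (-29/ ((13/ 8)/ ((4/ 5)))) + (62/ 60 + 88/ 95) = -21.95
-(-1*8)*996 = 7968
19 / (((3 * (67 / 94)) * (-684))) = -47/3618 = -0.01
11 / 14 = 0.79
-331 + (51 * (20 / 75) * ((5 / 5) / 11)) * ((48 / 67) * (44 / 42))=-774019/2345 = -330.07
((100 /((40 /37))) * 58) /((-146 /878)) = -2355235/73 = -32263.49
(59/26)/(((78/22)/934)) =303083/507 = 597.80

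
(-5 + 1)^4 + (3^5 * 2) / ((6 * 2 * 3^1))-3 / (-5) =270.10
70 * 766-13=53607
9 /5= 1.80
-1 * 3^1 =-3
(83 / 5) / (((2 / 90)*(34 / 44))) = 16434/17 = 966.71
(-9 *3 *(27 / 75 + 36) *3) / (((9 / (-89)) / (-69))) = -50239521/25 = -2009580.84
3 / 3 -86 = -85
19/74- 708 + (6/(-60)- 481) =-219936/185 = -1188.84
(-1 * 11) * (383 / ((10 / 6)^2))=-37917/25 = -1516.68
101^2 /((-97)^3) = -10201/912673 = -0.01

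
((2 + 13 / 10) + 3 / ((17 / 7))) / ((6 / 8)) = 514/85 = 6.05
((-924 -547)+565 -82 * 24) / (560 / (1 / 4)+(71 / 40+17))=-38320/30117 = -1.27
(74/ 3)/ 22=1.12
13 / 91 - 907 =-6348/7 = -906.86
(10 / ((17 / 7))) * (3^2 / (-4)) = -315/34 = -9.26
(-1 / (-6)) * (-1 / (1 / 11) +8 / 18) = -95/54 = -1.76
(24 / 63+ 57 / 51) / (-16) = -535/5712 = -0.09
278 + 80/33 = 9254/33 = 280.42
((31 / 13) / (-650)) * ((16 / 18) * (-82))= 10168/38025 = 0.27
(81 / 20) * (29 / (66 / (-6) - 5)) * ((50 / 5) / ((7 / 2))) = -2349/112 = -20.97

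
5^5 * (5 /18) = 868.06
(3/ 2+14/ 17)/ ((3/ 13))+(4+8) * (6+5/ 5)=9595/102 = 94.07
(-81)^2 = 6561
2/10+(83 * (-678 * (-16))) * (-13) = -58524959/5 = -11704991.80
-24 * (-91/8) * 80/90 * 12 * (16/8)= 5824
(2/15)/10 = 1/75 = 0.01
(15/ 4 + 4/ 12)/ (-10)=-49/120 = -0.41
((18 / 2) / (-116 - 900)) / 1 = -9/1016 = -0.01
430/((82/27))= 141.59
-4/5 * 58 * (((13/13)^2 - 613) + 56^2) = -585568/5 = -117113.60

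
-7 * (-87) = 609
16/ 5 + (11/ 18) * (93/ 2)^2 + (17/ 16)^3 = 27151861/20480 = 1325.77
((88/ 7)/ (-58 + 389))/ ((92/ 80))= 1760/53291 = 0.03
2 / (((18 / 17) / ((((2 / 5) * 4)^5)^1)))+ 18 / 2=810181/28125 = 28.81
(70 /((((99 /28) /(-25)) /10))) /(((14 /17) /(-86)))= 51170000/99 = 516868.69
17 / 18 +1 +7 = 8.94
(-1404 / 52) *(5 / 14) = -135/14 = -9.64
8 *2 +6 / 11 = 182/11 = 16.55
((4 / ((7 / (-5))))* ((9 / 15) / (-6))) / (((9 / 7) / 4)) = 8/9 = 0.89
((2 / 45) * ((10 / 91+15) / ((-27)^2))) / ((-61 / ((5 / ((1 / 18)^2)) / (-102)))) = 5500/22931181 = 0.00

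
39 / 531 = 13/177 = 0.07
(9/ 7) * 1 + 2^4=121/7 = 17.29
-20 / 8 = -5/2 = -2.50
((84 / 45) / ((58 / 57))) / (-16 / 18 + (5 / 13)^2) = -57798/23345 = -2.48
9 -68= -59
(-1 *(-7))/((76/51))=357/76 = 4.70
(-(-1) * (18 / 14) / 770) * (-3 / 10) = -27/53900 = 0.00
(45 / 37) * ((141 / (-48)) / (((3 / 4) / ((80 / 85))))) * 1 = -2820/629 = -4.48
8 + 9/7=65/7 = 9.29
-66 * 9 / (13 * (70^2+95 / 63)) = -37422/4014335 = -0.01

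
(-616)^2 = 379456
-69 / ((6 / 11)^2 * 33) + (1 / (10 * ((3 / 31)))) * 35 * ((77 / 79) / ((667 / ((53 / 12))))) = -25777081/3793896 = -6.79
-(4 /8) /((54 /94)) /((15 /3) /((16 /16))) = -47/270 = -0.17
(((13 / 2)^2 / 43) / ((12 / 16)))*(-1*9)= -507/43 = -11.79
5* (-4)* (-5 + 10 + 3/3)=-120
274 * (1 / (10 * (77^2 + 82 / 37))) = 5069/1097275 = 0.00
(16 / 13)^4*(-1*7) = -458752/28561 = -16.06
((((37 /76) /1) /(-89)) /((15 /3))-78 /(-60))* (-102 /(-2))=2240379/33820 = 66.24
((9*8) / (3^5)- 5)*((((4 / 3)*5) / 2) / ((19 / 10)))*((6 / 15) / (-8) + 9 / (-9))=8.66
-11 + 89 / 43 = -384/43 = -8.93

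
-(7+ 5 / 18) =-131/18 = -7.28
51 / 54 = 17/18 = 0.94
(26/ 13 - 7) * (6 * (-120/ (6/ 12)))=7200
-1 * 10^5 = -100000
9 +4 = 13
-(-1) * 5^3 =125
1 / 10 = 0.10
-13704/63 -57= -5765/21 = -274.52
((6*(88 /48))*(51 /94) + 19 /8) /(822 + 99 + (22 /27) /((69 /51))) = 1948077/215190440 = 0.01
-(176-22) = -154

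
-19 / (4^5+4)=-19/1028 = -0.02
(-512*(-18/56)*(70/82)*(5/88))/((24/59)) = 8850/451 = 19.62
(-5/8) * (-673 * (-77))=-259105/8 = -32388.12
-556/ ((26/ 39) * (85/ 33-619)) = 1.35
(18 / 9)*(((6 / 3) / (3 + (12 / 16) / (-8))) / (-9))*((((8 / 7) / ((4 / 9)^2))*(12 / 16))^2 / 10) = -2187/7595 = -0.29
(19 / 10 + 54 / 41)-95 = -37631/410 = -91.78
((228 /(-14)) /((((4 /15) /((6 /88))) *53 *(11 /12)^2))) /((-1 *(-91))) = -46170/44935891 = 0.00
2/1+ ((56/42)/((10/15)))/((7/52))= 118/7 = 16.86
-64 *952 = -60928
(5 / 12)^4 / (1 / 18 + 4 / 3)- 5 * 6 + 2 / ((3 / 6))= -29927/1152 = -25.98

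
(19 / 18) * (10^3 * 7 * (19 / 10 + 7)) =591850/9 = 65761.11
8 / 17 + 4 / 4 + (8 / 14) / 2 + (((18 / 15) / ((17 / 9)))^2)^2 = 701282017/365404375 = 1.92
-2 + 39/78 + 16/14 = -5/14 = -0.36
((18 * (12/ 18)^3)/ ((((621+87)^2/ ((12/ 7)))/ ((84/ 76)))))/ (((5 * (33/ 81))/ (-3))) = -108/3637645 = 0.00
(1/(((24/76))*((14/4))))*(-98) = -266/3 = -88.67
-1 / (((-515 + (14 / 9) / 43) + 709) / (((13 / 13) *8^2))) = -0.33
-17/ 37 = -0.46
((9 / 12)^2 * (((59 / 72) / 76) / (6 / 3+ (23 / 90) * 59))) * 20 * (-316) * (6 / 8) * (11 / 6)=-11535975/3737984 = -3.09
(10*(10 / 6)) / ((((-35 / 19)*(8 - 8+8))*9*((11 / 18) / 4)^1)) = -190/231 = -0.82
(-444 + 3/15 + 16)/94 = -4.55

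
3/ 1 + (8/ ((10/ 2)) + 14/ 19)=507/95 = 5.34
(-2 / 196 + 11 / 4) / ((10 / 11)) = 5907/1960 = 3.01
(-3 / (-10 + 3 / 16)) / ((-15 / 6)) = -96/785 = -0.12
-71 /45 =-1.58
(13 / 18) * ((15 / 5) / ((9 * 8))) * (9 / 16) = 0.02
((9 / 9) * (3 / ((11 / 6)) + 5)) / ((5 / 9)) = 11.95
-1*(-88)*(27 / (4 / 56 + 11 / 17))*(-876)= -55040832/19 = -2896885.89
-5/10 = -1/2 = -0.50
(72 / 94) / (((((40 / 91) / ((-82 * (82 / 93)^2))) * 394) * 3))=-12543622/133468485 = -0.09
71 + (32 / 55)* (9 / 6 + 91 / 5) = 82.46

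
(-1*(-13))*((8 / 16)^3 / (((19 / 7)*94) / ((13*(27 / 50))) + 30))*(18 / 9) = 31941/652040 = 0.05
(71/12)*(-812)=-14413/3 = -4804.33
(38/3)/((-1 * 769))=-38/2307 = -0.02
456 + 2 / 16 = 3649/8 = 456.12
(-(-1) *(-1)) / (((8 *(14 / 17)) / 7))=-17/16 = -1.06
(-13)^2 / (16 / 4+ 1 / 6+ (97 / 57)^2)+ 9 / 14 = 15787305/642502 = 24.57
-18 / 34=-9/17 = -0.53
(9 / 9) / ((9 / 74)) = 74/9 = 8.22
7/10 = 0.70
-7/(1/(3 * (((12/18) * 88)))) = -1232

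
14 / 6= 7/3 = 2.33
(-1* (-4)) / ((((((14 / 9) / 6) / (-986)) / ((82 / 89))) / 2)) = -17464032/623 = -28032.15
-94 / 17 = -5.53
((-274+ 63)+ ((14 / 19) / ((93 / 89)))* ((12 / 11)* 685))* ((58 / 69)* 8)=949794544/447051 = 2124.58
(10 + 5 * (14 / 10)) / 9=17/9 = 1.89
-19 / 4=-4.75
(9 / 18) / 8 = 1/16 = 0.06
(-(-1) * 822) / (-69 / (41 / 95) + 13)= -16851/3011 = -5.60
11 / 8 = 1.38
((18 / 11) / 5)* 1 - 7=-367/55 = -6.67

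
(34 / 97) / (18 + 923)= 34/91277 = 0.00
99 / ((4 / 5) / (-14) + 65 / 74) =85470/709 = 120.55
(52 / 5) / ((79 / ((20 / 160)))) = 0.02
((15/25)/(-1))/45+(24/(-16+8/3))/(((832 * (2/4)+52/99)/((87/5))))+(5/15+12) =12623171/1030900 = 12.24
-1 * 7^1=-7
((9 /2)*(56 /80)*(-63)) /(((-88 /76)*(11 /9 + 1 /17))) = 235467/1760 = 133.79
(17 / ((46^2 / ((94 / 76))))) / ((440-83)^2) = 47/602818776 = 0.00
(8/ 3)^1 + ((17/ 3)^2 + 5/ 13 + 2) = 4348/117 = 37.16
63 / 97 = 0.65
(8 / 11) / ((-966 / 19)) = -76/5313 = -0.01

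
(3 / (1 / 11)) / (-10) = -33/10 = -3.30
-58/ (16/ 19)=-551/8 = -68.88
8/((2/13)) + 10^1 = 62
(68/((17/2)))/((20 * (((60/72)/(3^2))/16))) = 1728/25 = 69.12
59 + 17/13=784/13 = 60.31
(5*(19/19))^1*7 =35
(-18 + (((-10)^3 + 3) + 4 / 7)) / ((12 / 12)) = -7101/7 = -1014.43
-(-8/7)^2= -64/49 = -1.31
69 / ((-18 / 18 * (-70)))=69/70 = 0.99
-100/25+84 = 80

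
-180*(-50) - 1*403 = 8597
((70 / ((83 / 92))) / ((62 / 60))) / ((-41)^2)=193200/4325213 = 0.04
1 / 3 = 0.33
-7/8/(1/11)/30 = -77/240 = -0.32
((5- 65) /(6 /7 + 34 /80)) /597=-5600/71441 = -0.08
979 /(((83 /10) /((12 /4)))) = 29370/83 = 353.86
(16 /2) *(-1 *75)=-600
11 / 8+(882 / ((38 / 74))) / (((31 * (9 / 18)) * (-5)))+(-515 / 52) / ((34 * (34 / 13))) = -284591597/13617680 = -20.90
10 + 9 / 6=23/2 = 11.50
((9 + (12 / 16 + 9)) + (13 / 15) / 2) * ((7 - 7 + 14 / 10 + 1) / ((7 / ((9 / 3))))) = 3453/175 = 19.73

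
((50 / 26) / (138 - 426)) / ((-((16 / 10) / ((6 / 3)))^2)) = 625/59904 = 0.01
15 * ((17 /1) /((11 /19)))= 4845/11 = 440.45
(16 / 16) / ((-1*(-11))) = 1/11 = 0.09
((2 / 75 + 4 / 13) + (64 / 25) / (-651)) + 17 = 733337/42315 = 17.33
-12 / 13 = -0.92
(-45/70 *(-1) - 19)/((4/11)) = -2827/56 = -50.48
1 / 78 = 0.01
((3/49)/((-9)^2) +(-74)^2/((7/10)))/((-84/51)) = -175943897/37044 = -4749.59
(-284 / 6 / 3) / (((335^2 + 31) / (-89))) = 0.01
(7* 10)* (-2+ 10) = 560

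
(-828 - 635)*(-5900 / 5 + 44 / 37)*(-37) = -63810208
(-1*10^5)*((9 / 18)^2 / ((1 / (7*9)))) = -1575000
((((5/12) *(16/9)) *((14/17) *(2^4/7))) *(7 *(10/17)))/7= 6400/7803 = 0.82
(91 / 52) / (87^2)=7/30276 = 0.00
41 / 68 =0.60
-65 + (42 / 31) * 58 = 421/31 = 13.58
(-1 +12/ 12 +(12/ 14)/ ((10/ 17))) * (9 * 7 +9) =3672/35 = 104.91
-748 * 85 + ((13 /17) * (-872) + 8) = -1092060/17 = -64238.82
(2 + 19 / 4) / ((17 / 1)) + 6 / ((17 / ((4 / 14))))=237/476 = 0.50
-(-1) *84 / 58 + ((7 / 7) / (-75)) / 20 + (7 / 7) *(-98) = -4200029/43500 = -96.55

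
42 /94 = 21/47 = 0.45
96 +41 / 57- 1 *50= 2663/57 = 46.72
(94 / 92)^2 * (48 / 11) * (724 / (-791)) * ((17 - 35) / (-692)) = -86363064/796289417 = -0.11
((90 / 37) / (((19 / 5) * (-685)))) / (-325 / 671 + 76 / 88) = -120780/49022299 = 0.00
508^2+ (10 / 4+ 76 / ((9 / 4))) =4645805/18 = 258100.28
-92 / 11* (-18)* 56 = 92736/11 = 8430.55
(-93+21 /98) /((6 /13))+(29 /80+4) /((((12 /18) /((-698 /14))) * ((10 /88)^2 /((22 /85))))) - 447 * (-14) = -143458697/297500 = -482.21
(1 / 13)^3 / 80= 1/175760 = 0.00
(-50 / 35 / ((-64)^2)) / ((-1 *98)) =5/1404928 = 0.00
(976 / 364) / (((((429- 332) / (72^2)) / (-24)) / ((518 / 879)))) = -748818432/369473 = -2026.72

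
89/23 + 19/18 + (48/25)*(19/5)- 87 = -3869807/51750 = -74.78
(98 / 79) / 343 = 2/553 = 0.00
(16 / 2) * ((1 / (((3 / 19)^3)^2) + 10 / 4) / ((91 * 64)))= 13442201/151632 = 88.65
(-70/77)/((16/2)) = -5/44 = -0.11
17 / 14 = 1.21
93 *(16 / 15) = 99.20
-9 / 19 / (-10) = 0.05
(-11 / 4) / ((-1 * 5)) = 11/20 = 0.55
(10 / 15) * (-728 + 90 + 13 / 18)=-11471/27 = -424.85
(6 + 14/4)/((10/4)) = 19/5 = 3.80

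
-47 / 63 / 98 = -47/6174 = -0.01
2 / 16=1/8 = 0.12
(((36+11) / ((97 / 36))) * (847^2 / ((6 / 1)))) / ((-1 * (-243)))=67436446/7857 = 8582.98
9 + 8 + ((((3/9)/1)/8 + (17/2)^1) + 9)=829/24 = 34.54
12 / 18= 0.67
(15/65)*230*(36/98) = 19.50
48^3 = 110592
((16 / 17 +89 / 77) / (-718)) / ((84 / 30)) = -13725/13158068 = 0.00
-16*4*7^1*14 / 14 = -448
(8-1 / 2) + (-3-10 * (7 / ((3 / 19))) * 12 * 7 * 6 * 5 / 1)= -2234391/2 = -1117195.50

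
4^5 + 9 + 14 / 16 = 8271/8 = 1033.88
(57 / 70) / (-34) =-57/2380 = -0.02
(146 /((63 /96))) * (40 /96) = 5840/63 = 92.70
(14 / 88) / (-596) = -7/26224 = 0.00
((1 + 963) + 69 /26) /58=25133/1508 = 16.67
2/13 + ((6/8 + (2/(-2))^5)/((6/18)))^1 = -31/52 = -0.60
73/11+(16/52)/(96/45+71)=1041713/156871 = 6.64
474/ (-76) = -237/38 = -6.24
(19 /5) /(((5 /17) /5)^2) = 5491/5 = 1098.20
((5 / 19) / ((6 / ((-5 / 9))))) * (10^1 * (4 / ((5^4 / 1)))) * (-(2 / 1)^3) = 32/2565 = 0.01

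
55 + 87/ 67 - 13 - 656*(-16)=706133/67 = 10539.30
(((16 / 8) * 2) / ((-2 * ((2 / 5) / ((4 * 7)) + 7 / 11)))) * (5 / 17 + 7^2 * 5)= -2140600/2839 = -754.00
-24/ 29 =-0.83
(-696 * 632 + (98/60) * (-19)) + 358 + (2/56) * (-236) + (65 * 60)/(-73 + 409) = -184607579/420 = -439541.85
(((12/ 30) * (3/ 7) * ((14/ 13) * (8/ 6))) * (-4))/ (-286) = 32/9295 = 0.00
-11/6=-1.83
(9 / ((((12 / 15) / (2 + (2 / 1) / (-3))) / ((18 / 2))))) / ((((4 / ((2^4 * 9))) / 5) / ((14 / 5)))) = 68040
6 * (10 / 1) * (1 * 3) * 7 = 1260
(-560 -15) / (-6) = 575/6 = 95.83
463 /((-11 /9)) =-4167/11 = -378.82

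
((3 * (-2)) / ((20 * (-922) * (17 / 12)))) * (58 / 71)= 522/2782135 = 0.00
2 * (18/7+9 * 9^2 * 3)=30654/7 = 4379.14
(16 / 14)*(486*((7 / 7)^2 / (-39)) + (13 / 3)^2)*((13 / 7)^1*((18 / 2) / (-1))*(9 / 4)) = -13302/49 = -271.47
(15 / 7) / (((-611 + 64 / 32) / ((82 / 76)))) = -205/53998 = 0.00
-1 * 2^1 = -2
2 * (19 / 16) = 19/8 = 2.38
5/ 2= 2.50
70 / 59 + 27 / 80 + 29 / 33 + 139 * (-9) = -194481511/155760 = -1248.60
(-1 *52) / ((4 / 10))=-130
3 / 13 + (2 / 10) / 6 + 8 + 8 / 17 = 57911/6630 = 8.73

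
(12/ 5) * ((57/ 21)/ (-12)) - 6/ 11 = -1.09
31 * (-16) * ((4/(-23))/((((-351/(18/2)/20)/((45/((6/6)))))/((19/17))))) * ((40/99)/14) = -75392000/1174173 = -64.21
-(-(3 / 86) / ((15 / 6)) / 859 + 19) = -3509012/184685 = -19.00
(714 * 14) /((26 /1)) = 4998/13 = 384.46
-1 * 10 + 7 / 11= -103/11 = -9.36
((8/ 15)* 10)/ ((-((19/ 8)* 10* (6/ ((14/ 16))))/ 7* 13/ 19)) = -196/585 = -0.34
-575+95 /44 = -25205/44 = -572.84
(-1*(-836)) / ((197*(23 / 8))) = 6688/4531 = 1.48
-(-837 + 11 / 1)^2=-682276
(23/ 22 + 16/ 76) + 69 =29367/418 = 70.26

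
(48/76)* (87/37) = 1044/703 = 1.49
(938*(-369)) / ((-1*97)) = 346122/97 = 3568.27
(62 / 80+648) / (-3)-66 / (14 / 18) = -252937/840 = -301.12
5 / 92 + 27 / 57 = 923/1748 = 0.53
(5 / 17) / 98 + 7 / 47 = 11897/78302 = 0.15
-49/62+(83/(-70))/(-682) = -37647/47740 = -0.79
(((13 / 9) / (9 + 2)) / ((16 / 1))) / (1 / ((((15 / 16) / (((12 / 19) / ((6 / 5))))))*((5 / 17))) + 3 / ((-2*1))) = 1235/61512 = 0.02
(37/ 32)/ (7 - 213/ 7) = -259/5248 = -0.05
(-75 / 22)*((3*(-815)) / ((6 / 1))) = 61125/44 = 1389.20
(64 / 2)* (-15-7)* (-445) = 313280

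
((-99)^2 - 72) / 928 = 9729/928 = 10.48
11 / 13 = 0.85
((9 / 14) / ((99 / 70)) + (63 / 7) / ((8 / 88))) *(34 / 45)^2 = 1264664/22275 = 56.78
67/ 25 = 2.68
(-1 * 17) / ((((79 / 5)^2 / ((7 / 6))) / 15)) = -14875/12482 = -1.19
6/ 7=0.86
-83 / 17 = -4.88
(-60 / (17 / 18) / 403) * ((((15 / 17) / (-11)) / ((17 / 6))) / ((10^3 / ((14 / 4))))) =1701/108896645 = 0.00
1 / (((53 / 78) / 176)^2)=188457984/2809 = 67090.77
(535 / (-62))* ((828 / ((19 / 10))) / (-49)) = 2214900/28861 = 76.74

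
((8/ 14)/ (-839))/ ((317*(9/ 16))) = -64/16755669 = 0.00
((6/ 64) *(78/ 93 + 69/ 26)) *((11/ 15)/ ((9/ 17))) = 105281/232128 = 0.45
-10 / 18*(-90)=50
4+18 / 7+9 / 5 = 293/35 = 8.37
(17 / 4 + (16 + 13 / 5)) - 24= -23/20 = -1.15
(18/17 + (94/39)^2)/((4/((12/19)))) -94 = -15215944/163761 = -92.92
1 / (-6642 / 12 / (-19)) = 38/1107 = 0.03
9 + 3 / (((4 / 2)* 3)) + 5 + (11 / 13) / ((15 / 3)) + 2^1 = 2167/130 = 16.67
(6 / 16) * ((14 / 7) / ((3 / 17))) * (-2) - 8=-33/2 = -16.50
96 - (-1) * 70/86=4163/43 = 96.81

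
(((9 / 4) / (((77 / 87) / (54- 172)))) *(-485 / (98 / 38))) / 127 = 425705355/958342 = 444.21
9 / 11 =0.82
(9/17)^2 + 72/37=2.23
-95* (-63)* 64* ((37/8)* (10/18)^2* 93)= 152551000/3 = 50850333.33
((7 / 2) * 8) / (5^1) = 5.60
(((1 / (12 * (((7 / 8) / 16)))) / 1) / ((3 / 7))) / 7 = 32/63 = 0.51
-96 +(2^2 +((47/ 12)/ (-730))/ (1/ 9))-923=-2963941/2920 = -1015.05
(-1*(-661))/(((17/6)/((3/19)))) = 11898/323 = 36.84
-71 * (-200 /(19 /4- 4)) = 56800/3 = 18933.33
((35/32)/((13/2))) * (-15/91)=-75/2704 = -0.03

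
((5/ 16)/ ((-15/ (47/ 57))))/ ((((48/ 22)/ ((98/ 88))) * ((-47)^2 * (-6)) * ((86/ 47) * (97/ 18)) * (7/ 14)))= 49/365179392 = 0.00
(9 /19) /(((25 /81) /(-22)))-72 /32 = -68427/1900 = -36.01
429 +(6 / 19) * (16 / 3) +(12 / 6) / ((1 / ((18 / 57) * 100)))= 9383/19 = 493.84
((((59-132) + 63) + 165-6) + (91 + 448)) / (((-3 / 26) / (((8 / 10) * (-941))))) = 67330432/15 = 4488695.47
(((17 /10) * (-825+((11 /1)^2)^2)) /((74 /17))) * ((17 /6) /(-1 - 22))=-664.69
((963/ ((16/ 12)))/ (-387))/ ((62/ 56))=-2247/1333 = -1.69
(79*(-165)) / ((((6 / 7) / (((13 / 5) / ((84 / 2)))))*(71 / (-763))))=8619611/852 = 10116.91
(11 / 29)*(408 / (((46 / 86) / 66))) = 12736944/667 = 19095.87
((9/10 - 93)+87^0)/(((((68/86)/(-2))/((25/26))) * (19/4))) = 195865/4199 = 46.65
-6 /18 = -1/3 = -0.33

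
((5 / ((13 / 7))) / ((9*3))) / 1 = 35/351 = 0.10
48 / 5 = 9.60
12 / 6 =2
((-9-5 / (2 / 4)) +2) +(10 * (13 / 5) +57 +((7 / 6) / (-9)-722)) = -35431/54 = -656.13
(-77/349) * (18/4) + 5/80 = -5195/5584 = -0.93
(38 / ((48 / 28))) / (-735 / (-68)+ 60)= 4522/14445 = 0.31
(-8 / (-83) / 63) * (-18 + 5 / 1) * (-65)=6760/5229 = 1.29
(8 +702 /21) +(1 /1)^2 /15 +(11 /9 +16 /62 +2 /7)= 422446/9765 = 43.26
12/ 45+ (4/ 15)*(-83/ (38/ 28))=-1524/95 = -16.04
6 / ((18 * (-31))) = -1/93 = -0.01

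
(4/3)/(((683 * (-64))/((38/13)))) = -19/213096 = 0.00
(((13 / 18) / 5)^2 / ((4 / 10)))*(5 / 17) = 169/11016 = 0.02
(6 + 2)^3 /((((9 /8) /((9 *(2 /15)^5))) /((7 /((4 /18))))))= 458752/84375 = 5.44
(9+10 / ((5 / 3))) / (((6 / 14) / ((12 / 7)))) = 60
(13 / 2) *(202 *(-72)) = -94536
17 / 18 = 0.94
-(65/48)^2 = -4225/2304 = -1.83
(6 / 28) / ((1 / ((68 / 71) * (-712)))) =-146.12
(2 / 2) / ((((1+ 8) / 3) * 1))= 1/3 = 0.33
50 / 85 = 10/17 = 0.59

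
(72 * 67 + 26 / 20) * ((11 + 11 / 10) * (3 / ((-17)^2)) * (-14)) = -122610873/14450 = -8485.18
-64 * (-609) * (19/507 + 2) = 13420736/169 = 79412.64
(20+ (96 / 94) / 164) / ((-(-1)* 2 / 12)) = 231312/1927 = 120.04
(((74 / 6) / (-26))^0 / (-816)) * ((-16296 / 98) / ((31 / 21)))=291/2108 = 0.14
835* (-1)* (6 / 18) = -835/3 = -278.33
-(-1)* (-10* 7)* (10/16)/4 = -10.94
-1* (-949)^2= -900601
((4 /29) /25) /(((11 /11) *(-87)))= -4/63075 = 0.00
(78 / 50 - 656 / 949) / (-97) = -20611/2301325 = -0.01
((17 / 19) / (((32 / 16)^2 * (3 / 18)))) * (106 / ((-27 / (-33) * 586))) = 9911/33402 = 0.30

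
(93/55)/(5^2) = 0.07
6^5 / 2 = 3888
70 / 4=35/2 = 17.50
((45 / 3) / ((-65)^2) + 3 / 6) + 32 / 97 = 136627/163930 = 0.83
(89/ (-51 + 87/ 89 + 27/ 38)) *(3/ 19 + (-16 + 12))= 1156466/166773 = 6.93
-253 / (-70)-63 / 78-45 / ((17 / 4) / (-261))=21397609/7735 = 2766.34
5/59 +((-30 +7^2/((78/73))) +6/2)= 18.94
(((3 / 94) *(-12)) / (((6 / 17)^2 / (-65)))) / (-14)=-14.27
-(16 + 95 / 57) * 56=-2968/3 = -989.33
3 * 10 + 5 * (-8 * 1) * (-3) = 150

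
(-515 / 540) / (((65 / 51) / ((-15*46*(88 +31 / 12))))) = 43776751/936 = 46770.03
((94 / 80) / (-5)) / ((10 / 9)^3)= -34263/200000 = -0.17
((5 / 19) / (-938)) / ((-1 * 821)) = 5/14631862 = 0.00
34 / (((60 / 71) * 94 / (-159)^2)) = 10171389/940 = 10820.63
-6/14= -0.43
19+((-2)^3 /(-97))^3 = 17341299/912673 = 19.00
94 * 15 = 1410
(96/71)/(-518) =-48/18389 = 0.00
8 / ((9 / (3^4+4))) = 680/9 = 75.56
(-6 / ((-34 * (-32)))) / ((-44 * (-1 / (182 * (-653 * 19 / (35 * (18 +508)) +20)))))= -816231/1851520 = -0.44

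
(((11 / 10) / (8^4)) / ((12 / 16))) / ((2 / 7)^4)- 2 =-956629/491520 = -1.95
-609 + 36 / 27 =-1823/3 = -607.67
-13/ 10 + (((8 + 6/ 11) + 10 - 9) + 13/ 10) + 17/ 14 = 1657/154 = 10.76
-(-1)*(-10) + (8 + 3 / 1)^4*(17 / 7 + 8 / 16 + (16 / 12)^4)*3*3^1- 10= 101093585/126 = 802330.04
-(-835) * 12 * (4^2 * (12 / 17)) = 1923840/17 = 113167.06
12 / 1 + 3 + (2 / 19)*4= 293/19 = 15.42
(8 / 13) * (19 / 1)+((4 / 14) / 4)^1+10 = 3961/182 = 21.76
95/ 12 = 7.92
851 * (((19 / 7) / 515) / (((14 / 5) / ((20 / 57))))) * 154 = 187220/2163 = 86.56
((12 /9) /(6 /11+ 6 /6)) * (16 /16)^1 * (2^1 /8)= 11/51 = 0.22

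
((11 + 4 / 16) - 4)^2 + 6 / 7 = 5983/112 = 53.42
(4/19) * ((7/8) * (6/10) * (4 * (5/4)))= 21/38 = 0.55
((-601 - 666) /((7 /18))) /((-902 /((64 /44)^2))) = 417024/54571 = 7.64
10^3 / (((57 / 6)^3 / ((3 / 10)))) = 2400/6859 = 0.35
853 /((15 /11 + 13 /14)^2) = 162.35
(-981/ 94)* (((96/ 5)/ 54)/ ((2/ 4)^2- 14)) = 3488/12925 = 0.27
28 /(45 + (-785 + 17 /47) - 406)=-1316/53845 = -0.02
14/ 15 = 0.93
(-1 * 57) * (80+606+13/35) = -1369311/35 = -39123.17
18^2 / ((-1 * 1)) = -324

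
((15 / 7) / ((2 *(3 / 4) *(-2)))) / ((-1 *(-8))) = -5/56 = -0.09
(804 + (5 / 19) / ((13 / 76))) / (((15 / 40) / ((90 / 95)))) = 2035.04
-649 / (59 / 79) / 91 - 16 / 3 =-4063/273 = -14.88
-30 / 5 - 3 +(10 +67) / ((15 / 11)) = 712/15 = 47.47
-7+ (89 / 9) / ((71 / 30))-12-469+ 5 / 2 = -205043/426 = -481.32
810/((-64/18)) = -3645/16 = -227.81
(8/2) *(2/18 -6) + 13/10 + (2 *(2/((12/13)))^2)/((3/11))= 1643/135 = 12.17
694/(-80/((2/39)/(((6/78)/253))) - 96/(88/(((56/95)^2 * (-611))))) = 3.00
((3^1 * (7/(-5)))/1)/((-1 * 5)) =21/25 = 0.84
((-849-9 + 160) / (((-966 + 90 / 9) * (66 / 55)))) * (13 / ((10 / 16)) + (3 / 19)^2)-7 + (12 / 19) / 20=29519101/5176740 = 5.70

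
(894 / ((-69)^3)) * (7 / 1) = -2086/109503 = -0.02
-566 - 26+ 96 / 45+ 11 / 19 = -167947/285 = -589.29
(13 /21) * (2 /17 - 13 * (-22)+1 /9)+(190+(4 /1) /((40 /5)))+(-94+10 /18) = 1762297/6426 = 274.24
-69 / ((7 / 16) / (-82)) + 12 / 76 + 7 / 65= 111804376/8645 = 12932.84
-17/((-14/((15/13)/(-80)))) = -51/2912 = -0.02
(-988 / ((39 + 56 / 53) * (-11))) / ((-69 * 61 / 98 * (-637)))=8056/98292777 = 0.00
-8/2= -4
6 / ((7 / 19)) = 114/7 = 16.29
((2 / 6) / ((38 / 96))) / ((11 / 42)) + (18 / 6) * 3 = 2553/209 = 12.22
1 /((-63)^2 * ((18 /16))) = 8/35721 = 0.00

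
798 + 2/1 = 800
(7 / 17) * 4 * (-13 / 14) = -26/17 = -1.53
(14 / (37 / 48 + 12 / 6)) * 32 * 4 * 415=5099520/19 = 268395.79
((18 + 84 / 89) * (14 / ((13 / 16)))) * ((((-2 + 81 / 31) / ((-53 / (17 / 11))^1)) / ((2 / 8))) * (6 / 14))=-10.00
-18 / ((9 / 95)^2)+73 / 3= -17831/9 = -1981.22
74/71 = 1.04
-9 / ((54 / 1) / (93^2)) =-2883/2 = -1441.50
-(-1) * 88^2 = 7744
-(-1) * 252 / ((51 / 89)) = 7476/17 = 439.76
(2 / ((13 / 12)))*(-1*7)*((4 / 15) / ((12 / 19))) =-1064/195 = -5.46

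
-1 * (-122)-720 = -598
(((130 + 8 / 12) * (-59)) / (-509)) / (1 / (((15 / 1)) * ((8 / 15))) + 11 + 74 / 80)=1.26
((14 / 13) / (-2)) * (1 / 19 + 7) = -938/247 = -3.80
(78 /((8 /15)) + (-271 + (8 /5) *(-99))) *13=-73619/20 = -3680.95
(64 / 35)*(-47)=-3008/35 = -85.94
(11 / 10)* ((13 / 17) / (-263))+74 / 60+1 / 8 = 727057/536520 = 1.36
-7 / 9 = -0.78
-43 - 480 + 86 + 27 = -410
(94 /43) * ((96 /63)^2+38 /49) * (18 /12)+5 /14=132919/12642 = 10.51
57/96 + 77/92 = 1053/736 = 1.43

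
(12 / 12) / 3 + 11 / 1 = 34/3 = 11.33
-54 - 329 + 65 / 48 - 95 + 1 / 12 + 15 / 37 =-281885/592 = -476.16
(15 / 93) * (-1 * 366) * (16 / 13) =-29280/403 = -72.66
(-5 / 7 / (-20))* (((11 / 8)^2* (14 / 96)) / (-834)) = -121/10248192 = 0.00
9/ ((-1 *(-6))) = 3/2 = 1.50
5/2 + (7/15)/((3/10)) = 73/18 = 4.06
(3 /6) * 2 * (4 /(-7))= -4/7 = -0.57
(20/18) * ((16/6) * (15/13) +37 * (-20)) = -95800/117 = -818.80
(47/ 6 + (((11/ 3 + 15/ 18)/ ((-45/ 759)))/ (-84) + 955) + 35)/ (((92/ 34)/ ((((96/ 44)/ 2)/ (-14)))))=-14261963/495880 = -28.76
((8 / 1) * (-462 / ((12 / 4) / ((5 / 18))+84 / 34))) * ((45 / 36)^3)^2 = -1062.43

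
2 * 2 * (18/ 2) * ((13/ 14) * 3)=702/7 = 100.29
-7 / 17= -0.41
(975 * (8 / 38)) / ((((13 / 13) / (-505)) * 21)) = -656500/133 = -4936.09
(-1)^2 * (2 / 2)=1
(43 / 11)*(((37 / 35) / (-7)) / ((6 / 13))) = -20683/16170 = -1.28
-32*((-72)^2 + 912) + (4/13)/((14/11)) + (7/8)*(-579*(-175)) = -77468215/728 = -106412.38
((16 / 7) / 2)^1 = 8/7 = 1.14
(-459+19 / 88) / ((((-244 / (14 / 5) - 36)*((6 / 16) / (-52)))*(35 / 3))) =-1049698/23705 = -44.28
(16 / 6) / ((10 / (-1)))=-4/15 = -0.27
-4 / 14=-2/7 = -0.29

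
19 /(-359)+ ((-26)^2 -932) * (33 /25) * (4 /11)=-1103323/8975 = -122.93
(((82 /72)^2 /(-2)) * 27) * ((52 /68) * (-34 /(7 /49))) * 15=764855/16 = 47803.44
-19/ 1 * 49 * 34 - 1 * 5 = -31659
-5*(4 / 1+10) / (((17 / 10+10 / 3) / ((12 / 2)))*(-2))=6300/151 = 41.72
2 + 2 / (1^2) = 4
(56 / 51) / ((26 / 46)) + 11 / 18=10159/3978 = 2.55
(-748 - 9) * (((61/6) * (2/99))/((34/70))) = -1616195/5049 = -320.10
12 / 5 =2.40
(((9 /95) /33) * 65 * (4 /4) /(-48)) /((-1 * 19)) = 13/63536 = 0.00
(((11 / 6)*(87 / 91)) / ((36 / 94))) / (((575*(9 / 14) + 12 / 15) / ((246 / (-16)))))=-3073565/16180944 = -0.19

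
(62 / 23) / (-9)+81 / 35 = 14597/7245 = 2.01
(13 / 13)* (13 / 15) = 13/15 = 0.87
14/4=7/2 = 3.50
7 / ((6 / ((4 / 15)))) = 14/45 = 0.31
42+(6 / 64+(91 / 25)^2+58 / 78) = 43747813/780000 = 56.09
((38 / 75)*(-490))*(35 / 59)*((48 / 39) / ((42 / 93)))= -923552/2301 = -401.37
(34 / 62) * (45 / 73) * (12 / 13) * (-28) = -257040/29419 = -8.74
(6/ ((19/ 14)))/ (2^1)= 42/19 = 2.21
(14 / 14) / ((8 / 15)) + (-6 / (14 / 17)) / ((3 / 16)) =-2071/56 = -36.98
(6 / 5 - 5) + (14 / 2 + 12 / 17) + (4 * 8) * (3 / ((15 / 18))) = 119.11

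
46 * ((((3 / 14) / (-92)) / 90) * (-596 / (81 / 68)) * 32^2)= 5187584/8505 = 609.95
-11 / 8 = -1.38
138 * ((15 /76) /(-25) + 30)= 4138.91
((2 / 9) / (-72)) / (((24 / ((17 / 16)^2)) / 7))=-2023/1990656 = 0.00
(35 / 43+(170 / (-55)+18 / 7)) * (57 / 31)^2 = 1.00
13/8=1.62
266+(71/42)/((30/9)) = 37311/140 = 266.51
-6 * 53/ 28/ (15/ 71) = -3763/70 = -53.76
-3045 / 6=-1015/2 = -507.50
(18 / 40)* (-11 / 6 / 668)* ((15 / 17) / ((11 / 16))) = -9/5678 = 0.00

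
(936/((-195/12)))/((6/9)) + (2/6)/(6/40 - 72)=-1862452/21555 = -86.40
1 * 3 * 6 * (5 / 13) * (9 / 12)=5.19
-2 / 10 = -1/5 = -0.20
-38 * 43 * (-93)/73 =151962/73 = 2081.67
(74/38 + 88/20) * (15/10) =1809/190 = 9.52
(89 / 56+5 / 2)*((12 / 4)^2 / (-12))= -687/224 = -3.07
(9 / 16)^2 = 81/256 = 0.32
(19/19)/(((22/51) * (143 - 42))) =0.02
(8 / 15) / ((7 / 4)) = 32/105 = 0.30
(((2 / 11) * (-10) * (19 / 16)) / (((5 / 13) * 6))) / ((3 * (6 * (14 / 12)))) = -247/5544 = -0.04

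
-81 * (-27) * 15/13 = 32805/13 = 2523.46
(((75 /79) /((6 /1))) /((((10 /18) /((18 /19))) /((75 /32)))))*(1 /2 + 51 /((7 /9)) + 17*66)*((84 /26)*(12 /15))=303136425/156104 = 1941.89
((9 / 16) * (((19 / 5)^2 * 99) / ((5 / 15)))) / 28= 964953/11200 = 86.16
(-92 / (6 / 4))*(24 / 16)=-92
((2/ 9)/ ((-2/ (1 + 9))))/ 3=-10/27 = -0.37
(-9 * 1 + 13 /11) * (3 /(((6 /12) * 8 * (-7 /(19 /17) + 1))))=2451/2200 = 1.11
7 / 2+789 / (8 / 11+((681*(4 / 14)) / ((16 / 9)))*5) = 3334849/675086 = 4.94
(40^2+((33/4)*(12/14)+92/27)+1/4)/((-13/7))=-1217711/1404 = -867.32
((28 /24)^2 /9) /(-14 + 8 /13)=-637/56376 = -0.01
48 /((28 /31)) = 372/7 = 53.14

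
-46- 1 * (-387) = 341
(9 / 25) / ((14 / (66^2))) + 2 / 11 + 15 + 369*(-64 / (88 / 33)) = -16802953/1925 = -8728.81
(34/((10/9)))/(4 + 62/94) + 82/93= 252851/33945 = 7.45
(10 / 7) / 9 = 10/63 = 0.16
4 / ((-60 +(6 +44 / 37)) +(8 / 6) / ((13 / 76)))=-2886/32479 = -0.09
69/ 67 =1.03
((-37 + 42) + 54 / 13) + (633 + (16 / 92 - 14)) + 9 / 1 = 190561/299 = 637.33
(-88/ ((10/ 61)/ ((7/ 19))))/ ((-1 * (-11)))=-1708/95 = -17.98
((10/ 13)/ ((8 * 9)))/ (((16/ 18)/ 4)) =5/104 = 0.05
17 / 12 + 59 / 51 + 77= 5411/68 = 79.57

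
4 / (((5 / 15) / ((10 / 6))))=20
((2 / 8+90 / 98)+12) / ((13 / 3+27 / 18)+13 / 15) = 12905/6566 = 1.97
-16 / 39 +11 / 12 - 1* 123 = -19109/156 = -122.49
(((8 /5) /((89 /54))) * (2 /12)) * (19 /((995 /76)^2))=7901568/440561125 = 0.02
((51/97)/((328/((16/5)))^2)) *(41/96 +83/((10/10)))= 136153/32611400 = 0.00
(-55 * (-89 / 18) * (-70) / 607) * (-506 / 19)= 86690450/103797 = 835.19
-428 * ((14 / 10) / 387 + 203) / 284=-42030884/137385 = -305.94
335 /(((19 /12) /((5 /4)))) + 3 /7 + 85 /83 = 2935561/11039 = 265.93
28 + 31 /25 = 731/25 = 29.24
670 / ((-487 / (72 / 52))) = -12060/6331 = -1.90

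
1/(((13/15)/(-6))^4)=65610000/28561 = 2297.19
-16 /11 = -1.45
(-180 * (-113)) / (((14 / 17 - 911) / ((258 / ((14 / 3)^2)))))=-200725290/758177 = -264.75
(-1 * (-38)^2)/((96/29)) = -10469/24 = -436.21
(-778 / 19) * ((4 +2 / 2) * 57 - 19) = -10892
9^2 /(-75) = -27/25 = -1.08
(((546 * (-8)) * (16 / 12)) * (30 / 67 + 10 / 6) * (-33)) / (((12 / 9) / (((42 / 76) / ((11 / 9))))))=175429800/1273 = 137808.17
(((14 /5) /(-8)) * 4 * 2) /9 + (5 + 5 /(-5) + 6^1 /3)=5.69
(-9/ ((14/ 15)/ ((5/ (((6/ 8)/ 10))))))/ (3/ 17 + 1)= -3825/7 = -546.43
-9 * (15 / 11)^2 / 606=-675/24442 = -0.03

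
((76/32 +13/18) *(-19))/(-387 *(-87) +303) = -223/128736 = 0.00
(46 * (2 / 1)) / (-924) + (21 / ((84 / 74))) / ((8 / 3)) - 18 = -41255/3696 = -11.16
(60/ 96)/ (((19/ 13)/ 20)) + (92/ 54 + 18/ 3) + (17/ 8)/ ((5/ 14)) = 227837/10260 = 22.21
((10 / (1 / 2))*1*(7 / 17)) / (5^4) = 28/2125 = 0.01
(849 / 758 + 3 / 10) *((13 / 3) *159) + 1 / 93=172433102/176235 = 978.43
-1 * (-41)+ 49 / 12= 45.08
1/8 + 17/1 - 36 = -151/8 = -18.88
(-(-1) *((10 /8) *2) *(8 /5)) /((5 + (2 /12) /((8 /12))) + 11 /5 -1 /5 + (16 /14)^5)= 268912/618475 = 0.43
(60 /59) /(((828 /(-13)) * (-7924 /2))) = 65/16129302 = 0.00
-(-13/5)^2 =-169/25 = -6.76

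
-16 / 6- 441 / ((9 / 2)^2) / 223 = -5548/2007 = -2.76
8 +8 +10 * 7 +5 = 91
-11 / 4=-2.75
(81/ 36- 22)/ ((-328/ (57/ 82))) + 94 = 10117399/107584 = 94.04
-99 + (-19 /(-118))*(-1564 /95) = -29987/295 = -101.65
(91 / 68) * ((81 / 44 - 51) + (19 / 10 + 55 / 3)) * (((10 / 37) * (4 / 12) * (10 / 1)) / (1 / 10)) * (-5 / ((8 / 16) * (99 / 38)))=485416750/362637 = 1338.57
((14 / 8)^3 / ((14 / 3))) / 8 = 147/1024 = 0.14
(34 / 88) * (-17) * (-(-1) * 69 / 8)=-19941/352 = -56.65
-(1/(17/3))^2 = -9/289 = -0.03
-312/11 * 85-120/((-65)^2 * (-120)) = -112046989/46475 = -2410.91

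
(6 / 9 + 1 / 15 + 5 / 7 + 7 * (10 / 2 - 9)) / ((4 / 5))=-697/21 = -33.19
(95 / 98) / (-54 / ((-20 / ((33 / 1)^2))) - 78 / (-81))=12825/38912909 = 0.00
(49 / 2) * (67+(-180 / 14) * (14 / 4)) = 539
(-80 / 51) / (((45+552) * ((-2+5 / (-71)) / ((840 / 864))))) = 7100/5754483 = 0.00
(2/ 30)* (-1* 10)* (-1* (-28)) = -18.67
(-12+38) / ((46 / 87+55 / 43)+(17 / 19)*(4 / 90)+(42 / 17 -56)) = -471253770/936740849 = -0.50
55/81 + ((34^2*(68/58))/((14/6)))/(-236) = -1728983/970137 = -1.78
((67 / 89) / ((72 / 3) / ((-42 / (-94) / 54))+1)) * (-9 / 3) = -1407/1807679 = 0.00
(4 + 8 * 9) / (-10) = -38/5 = -7.60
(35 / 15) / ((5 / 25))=35/3 = 11.67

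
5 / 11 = 0.45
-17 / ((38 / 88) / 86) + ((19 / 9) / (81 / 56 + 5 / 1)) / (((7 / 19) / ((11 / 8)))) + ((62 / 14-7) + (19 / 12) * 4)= -4046698/1197 = -3380.70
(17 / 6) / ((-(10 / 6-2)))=17/2 = 8.50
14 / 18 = 7/9 = 0.78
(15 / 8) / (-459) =-5/1224 = 0.00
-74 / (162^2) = -37/13122 = 0.00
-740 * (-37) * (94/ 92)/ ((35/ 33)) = 4246638/161 = 26376.63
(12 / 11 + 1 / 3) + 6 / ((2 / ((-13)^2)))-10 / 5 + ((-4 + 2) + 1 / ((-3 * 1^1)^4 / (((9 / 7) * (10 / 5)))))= 349588/693 = 504.46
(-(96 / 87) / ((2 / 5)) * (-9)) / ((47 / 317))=228240/1363 = 167.45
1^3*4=4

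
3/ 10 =0.30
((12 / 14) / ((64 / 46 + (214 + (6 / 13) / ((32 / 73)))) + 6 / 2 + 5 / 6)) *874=75261888/22129961 = 3.40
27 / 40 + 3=147/40 = 3.68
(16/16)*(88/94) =0.94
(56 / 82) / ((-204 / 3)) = -7/697 = -0.01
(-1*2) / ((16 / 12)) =-3/2 = -1.50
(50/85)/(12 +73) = 2/289 = 0.01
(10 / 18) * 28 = 140/9 = 15.56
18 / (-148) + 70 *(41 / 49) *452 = 13713617/518 = 26474.16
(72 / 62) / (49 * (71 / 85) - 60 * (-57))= 3060/9119549 = 0.00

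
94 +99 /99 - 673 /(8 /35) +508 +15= -18611/8 = -2326.38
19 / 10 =1.90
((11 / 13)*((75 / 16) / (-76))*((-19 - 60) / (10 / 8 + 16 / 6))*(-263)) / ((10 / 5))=-51423075/371488 = -138.42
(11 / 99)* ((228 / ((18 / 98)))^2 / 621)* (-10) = -138681760/50301 = -2757.04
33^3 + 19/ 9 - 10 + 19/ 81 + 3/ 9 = 2910304/81 = 35929.68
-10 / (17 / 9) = -90/17 = -5.29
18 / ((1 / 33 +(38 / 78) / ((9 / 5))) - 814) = -34749/1570846 = -0.02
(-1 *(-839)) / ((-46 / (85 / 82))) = -71315/3772 = -18.91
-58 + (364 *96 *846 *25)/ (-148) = -184768546/37 = -4993744.49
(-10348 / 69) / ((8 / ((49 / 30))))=-126763/4140 = -30.62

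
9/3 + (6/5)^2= 111/25 = 4.44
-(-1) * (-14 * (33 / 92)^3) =-0.65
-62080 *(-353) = 21914240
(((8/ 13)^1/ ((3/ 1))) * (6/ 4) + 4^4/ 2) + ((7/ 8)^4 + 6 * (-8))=4307437/53248 = 80.89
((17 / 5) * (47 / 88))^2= 638401/193600 = 3.30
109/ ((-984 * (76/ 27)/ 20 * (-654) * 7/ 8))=15/10906 = 0.00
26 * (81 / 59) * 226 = 475956/59 = 8067.05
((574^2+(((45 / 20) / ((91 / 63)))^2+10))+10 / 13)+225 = 891547185/2704 = 329714.20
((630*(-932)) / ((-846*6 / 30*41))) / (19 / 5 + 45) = 203875/117547 = 1.73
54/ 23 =2.35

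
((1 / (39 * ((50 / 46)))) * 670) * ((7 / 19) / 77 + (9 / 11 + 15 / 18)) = 3200657/122265 = 26.18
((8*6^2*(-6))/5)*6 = -10368/5 = -2073.60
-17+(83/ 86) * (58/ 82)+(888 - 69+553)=1355.68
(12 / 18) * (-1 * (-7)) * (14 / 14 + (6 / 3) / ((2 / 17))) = 84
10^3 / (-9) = -1000/9 = -111.11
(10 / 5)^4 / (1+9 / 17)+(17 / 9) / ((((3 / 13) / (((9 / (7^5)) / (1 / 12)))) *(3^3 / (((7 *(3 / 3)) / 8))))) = 17635817/1685502 = 10.46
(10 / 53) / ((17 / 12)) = 120/901 = 0.13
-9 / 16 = -0.56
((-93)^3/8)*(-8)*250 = 201089250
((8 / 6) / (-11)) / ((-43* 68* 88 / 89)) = 89/2122824 = 0.00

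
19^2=361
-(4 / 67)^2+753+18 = 3461003/4489 = 771.00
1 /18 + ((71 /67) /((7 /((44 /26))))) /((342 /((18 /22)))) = 117121/2085174 = 0.06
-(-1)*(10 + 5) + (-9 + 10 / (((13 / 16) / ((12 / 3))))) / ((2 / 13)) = 276.50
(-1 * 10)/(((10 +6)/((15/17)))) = -75/136 = -0.55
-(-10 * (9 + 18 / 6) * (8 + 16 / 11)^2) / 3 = 432640/121 = 3575.54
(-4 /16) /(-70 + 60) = 0.02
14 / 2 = 7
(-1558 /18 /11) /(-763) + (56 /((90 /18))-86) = -28246943/377685 = -74.79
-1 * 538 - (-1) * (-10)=-548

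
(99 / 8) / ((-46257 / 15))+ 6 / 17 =43041/123352 = 0.35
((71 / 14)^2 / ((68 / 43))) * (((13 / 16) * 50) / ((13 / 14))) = 5419075/7616 = 711.54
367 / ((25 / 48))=17616/25 = 704.64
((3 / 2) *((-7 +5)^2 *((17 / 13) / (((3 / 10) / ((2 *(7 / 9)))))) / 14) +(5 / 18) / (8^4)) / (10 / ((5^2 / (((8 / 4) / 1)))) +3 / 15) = 2785345/958464 = 2.91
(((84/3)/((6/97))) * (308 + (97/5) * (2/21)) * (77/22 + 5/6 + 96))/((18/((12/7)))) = 542797256/405 = 1340240.14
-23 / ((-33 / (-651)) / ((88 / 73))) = -39928/73 = -546.96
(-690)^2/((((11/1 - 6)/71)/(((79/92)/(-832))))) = -5805315/832 = -6977.54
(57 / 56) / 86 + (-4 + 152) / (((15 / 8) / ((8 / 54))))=22831661/1950480 = 11.71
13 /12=1.08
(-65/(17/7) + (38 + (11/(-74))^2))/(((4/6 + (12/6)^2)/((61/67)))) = 191779059/87320296 = 2.20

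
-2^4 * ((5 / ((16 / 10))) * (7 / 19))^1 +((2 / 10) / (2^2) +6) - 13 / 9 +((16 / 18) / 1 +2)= -37369/3420 = -10.93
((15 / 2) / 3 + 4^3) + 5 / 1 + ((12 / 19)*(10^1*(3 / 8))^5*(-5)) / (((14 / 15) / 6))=-510143693/34048 = -14983.07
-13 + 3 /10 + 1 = -117/10 = -11.70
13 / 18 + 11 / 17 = 419/306 = 1.37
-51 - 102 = -153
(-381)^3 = -55306341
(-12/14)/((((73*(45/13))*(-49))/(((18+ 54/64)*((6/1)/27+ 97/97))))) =9581/6009360 = 0.00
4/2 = 2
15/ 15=1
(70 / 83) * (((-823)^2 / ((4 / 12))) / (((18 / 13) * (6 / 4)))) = 825126.36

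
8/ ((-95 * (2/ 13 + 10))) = -0.01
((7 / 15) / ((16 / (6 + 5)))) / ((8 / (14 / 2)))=539/1920 = 0.28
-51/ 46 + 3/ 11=-423/506 = -0.84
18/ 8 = 9/4 = 2.25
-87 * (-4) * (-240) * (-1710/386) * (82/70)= 585558720/1351 = 433426.14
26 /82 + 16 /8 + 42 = 1817/41 = 44.32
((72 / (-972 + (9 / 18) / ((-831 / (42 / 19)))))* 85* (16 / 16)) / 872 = -4026195/557605087 = -0.01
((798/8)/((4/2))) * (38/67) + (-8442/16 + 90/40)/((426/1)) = 2059137/76112 = 27.05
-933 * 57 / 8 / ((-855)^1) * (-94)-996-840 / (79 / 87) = -4190023/1580 = -2651.91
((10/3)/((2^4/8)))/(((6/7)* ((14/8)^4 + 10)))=4480/44649 = 0.10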